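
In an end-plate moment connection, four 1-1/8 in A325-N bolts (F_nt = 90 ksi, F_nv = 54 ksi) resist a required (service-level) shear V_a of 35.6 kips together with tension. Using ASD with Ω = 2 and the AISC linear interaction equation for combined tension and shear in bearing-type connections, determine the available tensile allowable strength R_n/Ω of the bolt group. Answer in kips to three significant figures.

A_b = π·1.125²/4 = 0.994 in²; f_rv = 35.6 / (4 × 0.994) = 8.954 ksi.
F'_nt = 1.3 F_nt − (Ω F_nt / F_nv) f_rv = 1.3·90 − (2·90/54)·8.954 = 87.15 ksi, capped at F_nt → F'_nt = 87.15 ksi.
R_n = F'_nt · A_b · n = 87.15 × 0.994 × 4 = 346.5 kips.
Allowable strength R_n/Ω = 346.5 / 2 = 173 kips.

173 kips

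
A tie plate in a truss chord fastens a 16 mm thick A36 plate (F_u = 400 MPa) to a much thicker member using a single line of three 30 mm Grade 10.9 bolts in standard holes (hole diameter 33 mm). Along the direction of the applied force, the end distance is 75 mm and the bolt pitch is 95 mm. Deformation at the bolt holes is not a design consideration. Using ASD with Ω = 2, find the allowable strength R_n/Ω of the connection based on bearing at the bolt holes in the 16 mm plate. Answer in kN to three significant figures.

857 kN

Per bolt r_n = 1.5 l_c t F_u ≤ 3.0 d t F_u; upper limit = 3.0 × 30 × 16 × 400 / 1000 = 576 kN.
Edge bolt: l_c = 75 − 33/2 = 58.5 mm → 1.5 × 58.5 × 16 × 400 / 1000 = 561.6 → r_n = 561.6 kN.
Interior bolts: l_c = 95 − 33 = 62 mm → 1.5 × 62 × 16 × 400 / 1000 = 595.2 → r_n = 576 kN.
R_n = 1 × 561.6 + 2 × 576 = 1714 kN.
Allowable strength R_n/Ω = 1714 / 2 = 857 kN.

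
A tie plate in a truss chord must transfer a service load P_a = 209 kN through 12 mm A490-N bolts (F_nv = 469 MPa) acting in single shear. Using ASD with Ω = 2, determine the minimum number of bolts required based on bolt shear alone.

A_b = π·12²/4 = 113.1 mm².
Per-bolt allowable strength R_n/Ω = 469 × 113.1 × 1 / 1000 / 2 = 26.52 kN.
n ≥ 209 / 26.52 = 7.88 → use 8 bolts.

8 bolts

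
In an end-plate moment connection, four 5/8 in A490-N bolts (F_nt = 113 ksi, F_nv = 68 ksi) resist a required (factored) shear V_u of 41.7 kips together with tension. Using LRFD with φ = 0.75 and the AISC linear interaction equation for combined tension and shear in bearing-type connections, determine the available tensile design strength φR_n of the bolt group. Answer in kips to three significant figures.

A_b = π·0.625²/4 = 0.3068 in²; f_rv = 41.7 / (4 × 0.3068) = 33.98 ksi.
F'_nt = 1.3 F_nt − (F_nt / φF_nv) f_rv = 1.3·113 − (113/(0.75·68))·33.98 = 71.61 ksi, capped at F_nt → F'_nt = 71.61 ksi.
R_n = F'_nt · A_b · n = 71.61 × 0.3068 × 4 = 87.88 kips.
Design strength φR_n = 0.75 × 87.88 = 65.9 kips.

65.9 kips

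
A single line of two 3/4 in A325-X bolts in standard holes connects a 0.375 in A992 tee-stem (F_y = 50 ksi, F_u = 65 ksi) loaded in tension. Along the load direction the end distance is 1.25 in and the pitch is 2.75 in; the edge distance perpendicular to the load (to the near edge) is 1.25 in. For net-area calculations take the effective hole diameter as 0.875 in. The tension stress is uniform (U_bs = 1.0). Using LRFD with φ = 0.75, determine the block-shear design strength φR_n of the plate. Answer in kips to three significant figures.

44.3 kips

Shear plane L_v = 1.25 + 1·2.75 = 4 in; A_gv = 4 × 0.375 = 1.5 in².
A_nv = (4 − 1.5·0.875) × 0.375 = 1.008 in².
A_nt = (1.25 − 0.5·0.875) × 0.375 = 0.3047 in².
0.6 F_u A_nv = 39.3 kips; 0.6 F_y A_gv = 45 kips → shear rupture governs the shear term.
R_n = 39.3 + 1.0 × 65 × 0.3047 = 59.11 kips.
Design strength φR_n = 0.75 × 59.11 = 44.3 kips.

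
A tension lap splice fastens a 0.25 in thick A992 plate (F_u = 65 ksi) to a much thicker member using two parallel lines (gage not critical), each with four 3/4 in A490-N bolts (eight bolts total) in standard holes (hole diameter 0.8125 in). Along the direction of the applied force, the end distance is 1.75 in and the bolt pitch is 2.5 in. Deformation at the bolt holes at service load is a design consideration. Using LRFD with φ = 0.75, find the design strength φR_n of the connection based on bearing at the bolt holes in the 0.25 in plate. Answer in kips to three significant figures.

171 kips

Per bolt r_n = 1.2 l_c t F_u ≤ 2.4 d t F_u; upper limit = 2.4 × 0.75 × 0.25 × 65 = 29.25 kips.
Edge bolt: l_c = 1.75 − 0.8125/2 = 1.344 in → 1.2 × 1.344 × 0.25 × 65 = 26.2 → r_n = 26.2 kips.
Interior bolts: l_c = 2.5 − 0.8125 = 1.688 in → 1.2 × 1.688 × 0.25 × 65 = 32.91 → r_n = 29.25 kips.
R_n = 2 × 26.2 + 6 × 29.25 = 227.9 kips.
Design strength φR_n = 0.75 × 227.9 = 171 kips.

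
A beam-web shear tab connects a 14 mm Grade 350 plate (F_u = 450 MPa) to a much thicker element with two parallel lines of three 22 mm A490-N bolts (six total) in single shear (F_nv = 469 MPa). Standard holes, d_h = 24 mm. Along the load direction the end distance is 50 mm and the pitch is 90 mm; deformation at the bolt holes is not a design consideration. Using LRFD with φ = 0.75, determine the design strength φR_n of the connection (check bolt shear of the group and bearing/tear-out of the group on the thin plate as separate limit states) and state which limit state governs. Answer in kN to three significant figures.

Bolt shear: A_b = π·22²/4 = 380.1 mm²; R_n = 469 × 380.1 × 6 × 1 / 1000 = 1070 kN → 0.75 × 1070 = 802 kN.
Bearing (1.5 l_c t F_u ≤ 3.0 d t F_u): upper limit = 3.0·22·14·450 / 1000 = 415.8 kN.
  Edge l_c = 50 − 24/2 = 38 → r_n = 359.1 kN; interior l_c = 90 − 24 = 66 → r_n = 415.8 kN.
  R_n,bearing = 2·359.1 + 4·415.8 = 2381 kN → 0.75 × 2381 = 1790 kN.
Bolt shear governs: 802 kN.

802 kN (bolt shear governs)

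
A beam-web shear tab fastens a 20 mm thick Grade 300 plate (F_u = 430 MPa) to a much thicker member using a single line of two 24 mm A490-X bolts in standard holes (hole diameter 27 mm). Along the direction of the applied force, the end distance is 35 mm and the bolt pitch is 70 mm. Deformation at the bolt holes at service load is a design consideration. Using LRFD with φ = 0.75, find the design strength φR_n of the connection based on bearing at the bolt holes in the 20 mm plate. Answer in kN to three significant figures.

499 kN

Per bolt r_n = 1.2 l_c t F_u ≤ 2.4 d t F_u; upper limit = 2.4 × 24 × 20 × 430 / 1000 = 495.4 kN.
Edge bolt: l_c = 35 − 27/2 = 21.5 mm → 1.2 × 21.5 × 20 × 430 / 1000 = 221.9 → r_n = 221.9 kN.
Interior bolts: l_c = 70 − 27 = 43 mm → 1.2 × 43 × 20 × 430 / 1000 = 443.8 → r_n = 443.8 kN.
R_n = 1 × 221.9 + 1 × 443.8 = 665.6 kN.
Design strength φR_n = 0.75 × 665.6 = 499 kN.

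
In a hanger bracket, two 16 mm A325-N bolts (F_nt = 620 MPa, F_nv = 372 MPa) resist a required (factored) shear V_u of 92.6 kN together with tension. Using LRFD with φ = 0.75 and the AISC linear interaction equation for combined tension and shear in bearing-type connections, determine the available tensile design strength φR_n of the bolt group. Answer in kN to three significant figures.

A_b = π·16²/4 = 201.1 mm²; f_rv = 92.6 × 1000 / (2 × 201.1) = 230.3 MPa.
F'_nt = 1.3 F_nt − (F_nt / φF_nv) f_rv = 1.3·620 − (620/(0.75·372))·230.3 = 294.3 MPa, capped at F_nt → F'_nt = 294.3 MPa.
R_n = F'_nt · A_b · n = 294.3 × 201.1 × 2 / 1000 = 118.3 kN.
Design strength φR_n = 0.75 × 118.3 = 88.8 kN.

88.8 kN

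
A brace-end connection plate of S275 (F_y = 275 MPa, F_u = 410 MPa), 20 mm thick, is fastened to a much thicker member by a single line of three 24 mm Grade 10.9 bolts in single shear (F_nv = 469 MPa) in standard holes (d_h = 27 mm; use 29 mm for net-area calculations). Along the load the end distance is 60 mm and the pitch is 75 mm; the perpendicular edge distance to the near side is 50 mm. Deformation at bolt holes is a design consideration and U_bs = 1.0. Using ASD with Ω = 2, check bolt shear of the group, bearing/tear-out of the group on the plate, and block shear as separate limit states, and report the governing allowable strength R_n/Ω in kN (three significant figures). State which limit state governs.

318 kN (bolt shear governs)

Bolt shear: A_b = π·24²/4 = 452.4 mm²; R_n = 469 × 452.4 × 3 × 1 / 1000 = 636.5 kN → 636.5 / 2 = 318 kN.
Bearing: edge l_c = 46.5, r_n = 457.6 kN; interior l_c = 48, r_n = 472.3 kN; R_n = 457.6 + 2·472.3 = 1402 kN → 701 kN.
Block shear: A_gv = 4200, A_nv = 2750, A_nt = 710 mm²; R_n = min(0.6F_uA_nv, 0.6F_yA_gv) + U_bs·F_u·A_nt = 967.6 kN → 484 kN.
Bolt shear governs: 318 kN.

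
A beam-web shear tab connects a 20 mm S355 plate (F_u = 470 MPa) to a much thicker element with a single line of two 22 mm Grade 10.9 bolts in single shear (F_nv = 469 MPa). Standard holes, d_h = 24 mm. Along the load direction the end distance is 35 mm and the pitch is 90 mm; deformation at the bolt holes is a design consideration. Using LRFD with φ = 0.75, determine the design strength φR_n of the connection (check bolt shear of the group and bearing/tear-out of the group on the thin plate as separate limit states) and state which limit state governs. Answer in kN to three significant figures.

Bolt shear: A_b = π·22²/4 = 380.1 mm²; R_n = 469 × 380.1 × 2 × 1 / 1000 = 356.6 kN → 0.75 × 356.6 = 267 kN.
Bearing (1.2 l_c t F_u ≤ 2.4 d t F_u): upper limit = 2.4·22·20·470 / 1000 = 496.3 kN.
  Edge l_c = 35 − 24/2 = 23 → r_n = 259.4 kN; interior l_c = 90 − 24 = 66 → r_n = 496.3 kN.
  R_n,bearing = 1·259.4 + 1·496.3 = 755.8 kN → 0.75 × 755.8 = 567 kN.
Bolt shear governs: 267 kN.

267 kN (bolt shear governs)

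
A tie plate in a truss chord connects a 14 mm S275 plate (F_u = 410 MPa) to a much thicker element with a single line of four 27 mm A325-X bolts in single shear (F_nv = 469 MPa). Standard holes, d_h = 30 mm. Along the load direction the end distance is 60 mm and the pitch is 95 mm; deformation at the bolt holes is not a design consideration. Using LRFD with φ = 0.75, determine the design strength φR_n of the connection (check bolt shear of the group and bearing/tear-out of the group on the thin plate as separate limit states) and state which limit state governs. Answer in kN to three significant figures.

Bolt shear: A_b = π·27²/4 = 572.6 mm²; R_n = 469 × 572.6 × 4 × 1 / 1000 = 1074 kN → 0.75 × 1074 = 806 kN.
Bearing (1.5 l_c t F_u ≤ 3.0 d t F_u): upper limit = 3.0·27·14·410 / 1000 = 464.9 kN.
  Edge l_c = 60 − 30/2 = 45 → r_n = 387.4 kN; interior l_c = 95 − 30 = 65 → r_n = 464.9 kN.
  R_n,bearing = 1·387.4 + 3·464.9 = 1782 kN → 0.75 × 1782 = 1340 kN.
Bolt shear governs: 806 kN.

806 kN (bolt shear governs)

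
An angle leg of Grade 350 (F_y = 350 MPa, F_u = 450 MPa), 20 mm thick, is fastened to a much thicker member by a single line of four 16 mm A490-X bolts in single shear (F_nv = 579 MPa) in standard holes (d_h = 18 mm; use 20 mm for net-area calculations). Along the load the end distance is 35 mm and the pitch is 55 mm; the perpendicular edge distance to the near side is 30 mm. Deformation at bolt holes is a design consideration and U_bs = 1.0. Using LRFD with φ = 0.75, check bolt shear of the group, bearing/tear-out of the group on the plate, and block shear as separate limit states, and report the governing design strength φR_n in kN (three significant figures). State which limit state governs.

Bolt shear: A_b = π·16²/4 = 201.1 mm²; R_n = 579 × 201.1 × 4 × 1 / 1000 = 465.7 kN → 0.75 × 465.7 = 349 kN.
Bearing: edge l_c = 26, r_n = 280.8 kN; interior l_c = 37, r_n = 345.6 kN; R_n = 280.8 + 3·345.6 = 1318 kN → 988 kN.
Block shear: A_gv = 4000, A_nv = 2600, A_nt = 400 mm²; R_n = min(0.6F_uA_nv, 0.6F_yA_gv) + U_bs·F_u·A_nt = 882 kN → 662 kN.
Bolt shear governs: 349 kN.

349 kN (bolt shear governs)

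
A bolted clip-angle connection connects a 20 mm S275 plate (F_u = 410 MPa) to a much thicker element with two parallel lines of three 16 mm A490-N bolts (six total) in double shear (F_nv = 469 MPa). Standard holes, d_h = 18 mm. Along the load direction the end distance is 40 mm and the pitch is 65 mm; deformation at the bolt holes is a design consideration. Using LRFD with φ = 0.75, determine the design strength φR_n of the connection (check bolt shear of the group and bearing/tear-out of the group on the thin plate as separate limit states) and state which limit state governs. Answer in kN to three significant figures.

Bolt shear: A_b = π·16²/4 = 201.1 mm²; R_n = 469 × 201.1 × 6 × 2 / 1000 = 1132 kN → 0.75 × 1132 = 849 kN.
Bearing (1.2 l_c t F_u ≤ 2.4 d t F_u): upper limit = 2.4·16·20·410 / 1000 = 314.9 kN.
  Edge l_c = 40 − 18/2 = 31 → r_n = 305 kN; interior l_c = 65 − 18 = 47 → r_n = 314.9 kN.
  R_n,bearing = 2·305 + 4·314.9 = 1870 kN → 0.75 × 1870 = 1400 kN.
Bolt shear governs: 849 kN.

849 kN (bolt shear governs)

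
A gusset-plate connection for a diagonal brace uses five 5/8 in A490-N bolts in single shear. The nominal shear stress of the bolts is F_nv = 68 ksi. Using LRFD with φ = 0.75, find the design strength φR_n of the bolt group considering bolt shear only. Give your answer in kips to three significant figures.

78.2 kips

A_b = π × 0.625² / 4 = 0.3068 in².
R_n = F_nv · A_b · n · n_s = 68 × 0.3068 × 5 × 1 = 104.3 kips.
Design strength φR_n = 0.75 × 104.3 = 78.2 kips.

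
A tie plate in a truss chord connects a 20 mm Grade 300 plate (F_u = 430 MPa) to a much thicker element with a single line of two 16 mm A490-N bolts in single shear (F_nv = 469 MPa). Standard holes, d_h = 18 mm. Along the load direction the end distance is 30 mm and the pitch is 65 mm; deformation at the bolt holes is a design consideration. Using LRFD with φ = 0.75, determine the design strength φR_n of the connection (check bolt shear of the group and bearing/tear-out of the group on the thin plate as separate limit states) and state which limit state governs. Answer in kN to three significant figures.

141 kN (bolt shear governs)

Bolt shear: A_b = π·16²/4 = 201.1 mm²; R_n = 469 × 201.1 × 2 × 1 / 1000 = 188.6 kN → 0.75 × 188.6 = 141 kN.
Bearing (1.2 l_c t F_u ≤ 2.4 d t F_u): upper limit = 2.4·16·20·430 / 1000 = 330.2 kN.
  Edge l_c = 30 − 18/2 = 21 → r_n = 216.7 kN; interior l_c = 65 − 18 = 47 → r_n = 330.2 kN.
  R_n,bearing = 1·216.7 + 1·330.2 = 547 kN → 0.75 × 547 = 410 kN.
Bolt shear governs: 141 kN.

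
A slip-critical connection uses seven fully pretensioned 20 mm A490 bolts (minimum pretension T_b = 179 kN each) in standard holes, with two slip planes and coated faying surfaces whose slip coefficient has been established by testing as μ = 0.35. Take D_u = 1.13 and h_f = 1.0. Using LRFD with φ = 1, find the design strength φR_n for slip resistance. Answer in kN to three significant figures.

991 kN

R_n = μ · D_u · h_f · T_b · n_s · n_b = 0.35 × 1.13 × 1.0 × 179 × 2 × 7 = 991.1 kN.
Design strength φR_n = 1 × 991.1 = 991 kN.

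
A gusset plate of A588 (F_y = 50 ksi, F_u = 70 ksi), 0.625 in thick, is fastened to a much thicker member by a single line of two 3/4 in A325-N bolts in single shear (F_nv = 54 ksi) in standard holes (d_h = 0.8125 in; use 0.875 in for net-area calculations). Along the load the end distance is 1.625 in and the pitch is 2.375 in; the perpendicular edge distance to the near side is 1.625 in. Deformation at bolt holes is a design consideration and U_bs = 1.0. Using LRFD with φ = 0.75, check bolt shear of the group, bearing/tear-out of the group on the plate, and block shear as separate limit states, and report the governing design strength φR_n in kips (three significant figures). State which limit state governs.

Bolt shear: A_b = π·0.75²/4 = 0.4418 in²; R_n = 54 × 0.4418 × 2 × 1 = 47.71 kips → 0.75 × 47.71 = 35.8 kips.
Bearing: edge l_c = 1.219, r_n = 63.98 kips; interior l_c = 1.562, r_n = 78.75 kips; R_n = 63.98 + 1·78.75 = 142.7 kips → 107 kips.
Block shear: A_gv = 2.5, A_nv = 1.68, A_nt = 0.7422 in²; R_n = min(0.6F_uA_nv, 0.6F_yA_gv) + U_bs·F_u·A_nt = 122.5 kips → 91.9 kips.
Bolt shear governs: 35.8 kips.

35.8 kips (bolt shear governs)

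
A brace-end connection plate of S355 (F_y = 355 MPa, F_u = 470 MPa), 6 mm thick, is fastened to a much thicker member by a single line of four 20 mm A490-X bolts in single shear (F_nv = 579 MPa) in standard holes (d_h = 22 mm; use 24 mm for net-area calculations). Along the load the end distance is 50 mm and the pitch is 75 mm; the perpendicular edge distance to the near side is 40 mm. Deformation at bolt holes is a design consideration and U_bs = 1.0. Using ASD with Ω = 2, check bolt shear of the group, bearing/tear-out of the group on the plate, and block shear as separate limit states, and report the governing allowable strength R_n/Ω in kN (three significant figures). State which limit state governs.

Bolt shear: A_b = π·20²/4 = 314.2 mm²; R_n = 579 × 314.2 × 4 × 1 / 1000 = 727.6 kN → 727.6 / 2 = 364 kN.
Bearing: edge l_c = 39, r_n = 132 kN; interior l_c = 53, r_n = 135.4 kN; R_n = 132 + 3·135.4 = 538.1 kN → 269 kN.
Block shear: A_gv = 1650, A_nv = 1146, A_nt = 168 mm²; R_n = min(0.6F_uA_nv, 0.6F_yA_gv) + U_bs·F_u·A_nt = 402.1 kN → 201 kN.
Block shear governs: 201 kN.

201 kN (block shear governs)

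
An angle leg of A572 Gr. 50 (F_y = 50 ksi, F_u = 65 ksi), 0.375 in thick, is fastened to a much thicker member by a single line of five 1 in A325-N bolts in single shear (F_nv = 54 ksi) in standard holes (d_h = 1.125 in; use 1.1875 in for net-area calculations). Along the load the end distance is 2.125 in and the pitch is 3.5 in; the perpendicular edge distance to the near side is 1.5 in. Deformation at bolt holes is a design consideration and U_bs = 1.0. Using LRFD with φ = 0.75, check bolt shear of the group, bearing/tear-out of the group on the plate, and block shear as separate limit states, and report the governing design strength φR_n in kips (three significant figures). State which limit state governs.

Bolt shear: A_b = π·1²/4 = 0.7854 in²; R_n = 54 × 0.7854 × 5 × 1 = 212.1 kips → 0.75 × 212.1 = 159 kips.
Bearing: edge l_c = 1.562, r_n = 45.7 kips; interior l_c = 2.375, r_n = 58.5 kips; R_n = 45.7 + 4·58.5 = 279.7 kips → 210 kips.
Block shear: A_gv = 6.047, A_nv = 4.043, A_nt = 0.3398 in²; R_n = min(0.6F_uA_nv, 0.6F_yA_gv) + U_bs·F_u·A_nt = 179.8 kips → 135 kips.
Block shear governs: 135 kips.

135 kips (block shear governs)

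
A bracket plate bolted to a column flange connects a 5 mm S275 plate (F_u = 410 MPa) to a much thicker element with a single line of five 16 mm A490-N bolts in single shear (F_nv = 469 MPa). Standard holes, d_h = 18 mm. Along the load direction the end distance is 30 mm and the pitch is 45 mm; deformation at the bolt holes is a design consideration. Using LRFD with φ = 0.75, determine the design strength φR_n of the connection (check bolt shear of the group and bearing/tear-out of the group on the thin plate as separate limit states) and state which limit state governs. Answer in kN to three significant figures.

238 kN (bearing governs)

Bolt shear: A_b = π·16²/4 = 201.1 mm²; R_n = 469 × 201.1 × 5 × 1 / 1000 = 471.5 kN → 0.75 × 471.5 = 354 kN.
Bearing (1.2 l_c t F_u ≤ 2.4 d t F_u): upper limit = 2.4·16·5·410 / 1000 = 78.72 kN.
  Edge l_c = 30 − 18/2 = 21 → r_n = 51.66 kN; interior l_c = 45 − 18 = 27 → r_n = 66.42 kN.
  R_n,bearing = 1·51.66 + 4·66.42 = 317.3 kN → 0.75 × 317.3 = 238 kN.
Bearing governs: 238 kN.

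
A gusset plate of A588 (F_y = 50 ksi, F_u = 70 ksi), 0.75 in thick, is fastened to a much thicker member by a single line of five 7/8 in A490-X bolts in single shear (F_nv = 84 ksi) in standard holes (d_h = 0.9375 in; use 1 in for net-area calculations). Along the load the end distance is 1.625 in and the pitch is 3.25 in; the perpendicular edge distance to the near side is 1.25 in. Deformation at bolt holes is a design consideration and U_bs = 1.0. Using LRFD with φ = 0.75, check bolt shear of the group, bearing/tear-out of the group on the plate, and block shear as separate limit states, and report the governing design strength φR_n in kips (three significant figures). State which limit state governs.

Bolt shear: A_b = π·0.875²/4 = 0.6013 in²; R_n = 84 × 0.6013 × 5 × 1 = 252.6 kips → 0.75 × 252.6 = 189 kips.
Bearing: edge l_c = 1.156, r_n = 72.84 kips; interior l_c = 2.312, r_n = 110.3 kips; R_n = 72.84 + 4·110.3 = 513.8 kips → 385 kips.
Block shear: A_gv = 10.97, A_nv = 7.594, A_nt = 0.5625 in²; R_n = min(0.6F_uA_nv, 0.6F_yA_gv) + U_bs·F_u·A_nt = 358.3 kips → 269 kips.
Bolt shear governs: 189 kips.

189 kips (bolt shear governs)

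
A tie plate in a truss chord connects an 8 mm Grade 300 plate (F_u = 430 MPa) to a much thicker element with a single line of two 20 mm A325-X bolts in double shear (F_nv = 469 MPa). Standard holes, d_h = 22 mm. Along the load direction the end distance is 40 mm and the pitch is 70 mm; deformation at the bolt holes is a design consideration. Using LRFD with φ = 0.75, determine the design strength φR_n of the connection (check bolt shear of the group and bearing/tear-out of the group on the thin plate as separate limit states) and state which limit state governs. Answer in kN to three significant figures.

Bolt shear: A_b = π·20²/4 = 314.2 mm²; R_n = 469 × 314.2 × 2 × 2 / 1000 = 589.4 kN → 0.75 × 589.4 = 442 kN.
Bearing (1.2 l_c t F_u ≤ 2.4 d t F_u): upper limit = 2.4·20·8·430 / 1000 = 165.1 kN.
  Edge l_c = 40 − 22/2 = 29 → r_n = 119.7 kN; interior l_c = 70 − 22 = 48 → r_n = 165.1 kN.
  R_n,bearing = 1·119.7 + 1·165.1 = 284.8 kN → 0.75 × 284.8 = 214 kN.
Bearing governs: 214 kN.

214 kN (bearing governs)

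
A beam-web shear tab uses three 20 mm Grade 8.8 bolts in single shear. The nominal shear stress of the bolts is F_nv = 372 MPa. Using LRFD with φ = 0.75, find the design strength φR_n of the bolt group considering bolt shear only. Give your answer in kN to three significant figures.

A_b = π × 20² / 4 = 314.2 mm².
R_n = F_nv · A_b · n · n_s = 372 × 314.2 × 3 × 1 / 1000 = 350.6 kN.
Design strength φR_n = 0.75 × 350.6 = 263 kN.

263 kN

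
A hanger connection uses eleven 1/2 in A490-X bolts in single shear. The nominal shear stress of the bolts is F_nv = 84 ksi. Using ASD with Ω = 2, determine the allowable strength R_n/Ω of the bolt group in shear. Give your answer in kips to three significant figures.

A_b = π × 0.5² / 4 = 0.1963 in².
R_n = F_nv · A_b · n · n_s = 84 × 0.1963 × 11 × 1 = 181.4 kips.
Allowable strength R_n/Ω = 181.4 / 2 = 90.7 kips.

90.7 kips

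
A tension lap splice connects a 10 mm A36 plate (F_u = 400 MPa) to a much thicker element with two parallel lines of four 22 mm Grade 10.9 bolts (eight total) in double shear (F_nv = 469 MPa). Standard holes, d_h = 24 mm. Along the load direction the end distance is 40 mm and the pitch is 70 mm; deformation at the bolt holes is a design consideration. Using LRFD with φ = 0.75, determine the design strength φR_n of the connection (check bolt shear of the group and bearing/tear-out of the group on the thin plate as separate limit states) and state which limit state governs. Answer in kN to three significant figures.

Bolt shear: A_b = π·22²/4 = 380.1 mm²; R_n = 469 × 380.1 × 8 × 2 / 1000 = 2853 kN → 0.75 × 2853 = 2140 kN.
Bearing (1.2 l_c t F_u ≤ 2.4 d t F_u): upper limit = 2.4·22·10·400 / 1000 = 211.2 kN.
  Edge l_c = 40 − 24/2 = 28 → r_n = 134.4 kN; interior l_c = 70 − 24 = 46 → r_n = 211.2 kN.
  R_n,bearing = 2·134.4 + 6·211.2 = 1536 kN → 0.75 × 1536 = 1150 kN.
Bearing governs: 1150 kN.

1150 kN (bearing governs)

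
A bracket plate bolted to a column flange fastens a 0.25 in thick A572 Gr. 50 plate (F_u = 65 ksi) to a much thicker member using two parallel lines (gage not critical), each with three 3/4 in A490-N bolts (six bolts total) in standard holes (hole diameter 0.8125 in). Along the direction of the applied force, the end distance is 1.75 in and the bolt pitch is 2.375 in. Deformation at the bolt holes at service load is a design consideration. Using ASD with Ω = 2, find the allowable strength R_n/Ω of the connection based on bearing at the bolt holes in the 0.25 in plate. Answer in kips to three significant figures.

84.7 kips

Per bolt r_n = 1.2 l_c t F_u ≤ 2.4 d t F_u; upper limit = 2.4 × 0.75 × 0.25 × 65 = 29.25 kips.
Edge bolt: l_c = 1.75 − 0.8125/2 = 1.344 in → 1.2 × 1.344 × 0.25 × 65 = 26.2 → r_n = 26.2 kips.
Interior bolts: l_c = 2.375 − 0.8125 = 1.562 in → 1.2 × 1.562 × 0.25 × 65 = 30.47 → r_n = 29.25 kips.
R_n = 2 × 26.2 + 4 × 29.25 = 169.4 kips.
Allowable strength R_n/Ω = 169.4 / 2 = 84.7 kips.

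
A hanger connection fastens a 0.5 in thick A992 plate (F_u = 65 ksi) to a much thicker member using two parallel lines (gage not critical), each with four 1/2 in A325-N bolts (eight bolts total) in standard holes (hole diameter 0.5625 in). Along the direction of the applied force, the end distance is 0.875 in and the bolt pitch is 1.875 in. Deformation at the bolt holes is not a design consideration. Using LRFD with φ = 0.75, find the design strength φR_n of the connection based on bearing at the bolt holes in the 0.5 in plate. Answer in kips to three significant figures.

Per bolt r_n = 1.5 l_c t F_u ≤ 3.0 d t F_u; upper limit = 3.0 × 0.5 × 0.5 × 65 = 48.75 kips.
Edge bolt: l_c = 0.875 − 0.5625/2 = 0.5938 in → 1.5 × 0.5938 × 0.5 × 65 = 28.95 → r_n = 28.95 kips.
Interior bolts: l_c = 1.875 − 0.5625 = 1.312 in → 1.5 × 1.312 × 0.5 × 65 = 63.98 → r_n = 48.75 kips.
R_n = 2 × 28.95 + 6 × 48.75 = 350.4 kips.
Design strength φR_n = 0.75 × 350.4 = 263 kips.

263 kips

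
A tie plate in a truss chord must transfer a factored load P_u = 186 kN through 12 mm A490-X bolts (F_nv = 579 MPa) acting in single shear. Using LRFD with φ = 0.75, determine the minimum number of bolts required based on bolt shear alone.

A_b = π·12²/4 = 113.1 mm².
Per-bolt design strength φR_n = 0.75 × 579 × 113.1 × 1 / 1000 = 49.11 kN.
n ≥ 186 / 49.11 = 3.787 → use 4 bolts.

4 bolts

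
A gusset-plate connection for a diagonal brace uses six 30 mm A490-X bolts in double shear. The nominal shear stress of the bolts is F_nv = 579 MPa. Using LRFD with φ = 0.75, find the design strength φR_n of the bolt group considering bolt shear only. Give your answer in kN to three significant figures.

A_b = π × 30² / 4 = 706.9 mm².
R_n = F_nv · A_b · n · n_s = 579 × 706.9 × 6 × 2 / 1000 = 4911 kN.
Design strength φR_n = 0.75 × 4911 = 3680 kN.

3680 kN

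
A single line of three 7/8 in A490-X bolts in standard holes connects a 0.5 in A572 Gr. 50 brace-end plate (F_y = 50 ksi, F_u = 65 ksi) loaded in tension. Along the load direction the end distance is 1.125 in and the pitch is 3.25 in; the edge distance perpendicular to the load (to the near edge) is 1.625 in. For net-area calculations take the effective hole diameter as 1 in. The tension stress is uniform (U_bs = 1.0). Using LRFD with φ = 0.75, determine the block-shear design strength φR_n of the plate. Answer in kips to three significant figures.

Shear plane L_v = 1.125 + 2·3.25 = 7.625 in; A_gv = 7.625 × 0.5 = 3.812 in².
A_nv = (7.625 − 2.5·1) × 0.5 = 2.562 in².
A_nt = (1.625 − 0.5·1) × 0.5 = 0.5625 in².
0.6 F_u A_nv = 99.94 kips; 0.6 F_y A_gv = 114.4 kips → shear rupture governs the shear term.
R_n = 99.94 + 1.0 × 65 × 0.5625 = 136.5 kips.
Design strength φR_n = 0.75 × 136.5 = 102 kips.

102 kips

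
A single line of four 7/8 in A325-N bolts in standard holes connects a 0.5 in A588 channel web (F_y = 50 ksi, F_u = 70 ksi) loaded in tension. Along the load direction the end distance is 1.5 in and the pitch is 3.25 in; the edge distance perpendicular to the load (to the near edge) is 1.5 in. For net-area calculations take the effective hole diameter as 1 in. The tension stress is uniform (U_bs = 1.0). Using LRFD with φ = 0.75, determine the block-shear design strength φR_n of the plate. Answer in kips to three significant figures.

Shear plane L_v = 1.5 + 3·3.25 = 11.25 in; A_gv = 11.25 × 0.5 = 5.625 in².
A_nv = (11.25 − 3.5·1) × 0.5 = 3.875 in².
A_nt = (1.5 − 0.5·1) × 0.5 = 0.5 in².
0.6 F_u A_nv = 162.8 kips; 0.6 F_y A_gv = 168.8 kips → shear rupture governs the shear term.
R_n = 162.8 + 1.0 × 70 × 0.5 = 197.8 kips.
Design strength φR_n = 0.75 × 197.8 = 148 kips.

148 kips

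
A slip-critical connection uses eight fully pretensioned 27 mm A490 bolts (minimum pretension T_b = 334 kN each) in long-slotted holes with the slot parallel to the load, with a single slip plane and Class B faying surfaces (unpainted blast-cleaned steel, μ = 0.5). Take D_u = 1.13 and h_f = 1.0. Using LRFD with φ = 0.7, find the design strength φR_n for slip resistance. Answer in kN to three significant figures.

R_n = μ · D_u · h_f · T_b · n_s · n_b = 0.5 × 1.13 × 1.0 × 334 × 1 × 8 = 1510 kN.
Design strength φR_n = 0.7 × 1510 = 1060 kN.

1060 kN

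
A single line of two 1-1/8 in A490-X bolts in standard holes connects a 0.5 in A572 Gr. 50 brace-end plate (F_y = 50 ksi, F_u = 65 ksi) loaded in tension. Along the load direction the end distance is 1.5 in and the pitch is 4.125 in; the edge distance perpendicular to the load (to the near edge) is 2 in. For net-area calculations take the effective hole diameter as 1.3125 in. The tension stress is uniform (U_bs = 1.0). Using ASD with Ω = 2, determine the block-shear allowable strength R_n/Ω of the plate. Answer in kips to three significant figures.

Shear plane L_v = 1.5 + 1·4.125 = 5.625 in; A_gv = 5.625 × 0.5 = 2.812 in².
A_nv = (5.625 − 1.5·1.3125) × 0.5 = 1.828 in².
A_nt = (2 − 0.5·1.3125) × 0.5 = 0.6719 in².
0.6 F_u A_nv = 71.3 kips; 0.6 F_y A_gv = 84.38 kips → shear rupture governs the shear term.
R_n = 71.3 + 1.0 × 65 × 0.6719 = 115 kips.
Allowable strength R_n/Ω = 115 / 2 = 57.5 kips.

57.5 kips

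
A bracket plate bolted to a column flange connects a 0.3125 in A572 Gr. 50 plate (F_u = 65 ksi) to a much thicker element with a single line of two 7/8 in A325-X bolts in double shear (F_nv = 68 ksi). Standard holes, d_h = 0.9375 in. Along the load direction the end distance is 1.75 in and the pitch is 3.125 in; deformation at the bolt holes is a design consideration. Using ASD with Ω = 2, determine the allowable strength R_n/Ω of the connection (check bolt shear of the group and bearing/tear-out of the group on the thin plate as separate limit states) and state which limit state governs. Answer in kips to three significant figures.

36.9 kips (bearing governs)

Bolt shear: A_b = π·0.875²/4 = 0.6013 in²; R_n = 68 × 0.6013 × 2 × 2 = 163.6 kips → 163.6 / 2 = 81.8 kips.
Bearing (1.2 l_c t F_u ≤ 2.4 d t F_u): upper limit = 2.4·0.875·0.3125·65 = 42.66 kips.
  Edge l_c = 1.75 − 0.9375/2 = 1.281 → r_n = 31.23 kips; interior l_c = 3.125 − 0.9375 = 2.188 → r_n = 42.66 kips.
  R_n,bearing = 1·31.23 + 1·42.66 = 73.89 kips → 73.89 / 2 = 36.9 kips.
Bearing governs: 36.9 kips.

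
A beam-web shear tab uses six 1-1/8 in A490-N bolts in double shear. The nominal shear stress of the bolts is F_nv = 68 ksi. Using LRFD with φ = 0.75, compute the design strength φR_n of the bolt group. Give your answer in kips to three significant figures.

608 kips

A_b = π × 1.125² / 4 = 0.994 in².
R_n = F_nv · A_b · n · n_s = 68 × 0.994 × 6 × 2 = 811.1 kips.
Design strength φR_n = 0.75 × 811.1 = 608 kips.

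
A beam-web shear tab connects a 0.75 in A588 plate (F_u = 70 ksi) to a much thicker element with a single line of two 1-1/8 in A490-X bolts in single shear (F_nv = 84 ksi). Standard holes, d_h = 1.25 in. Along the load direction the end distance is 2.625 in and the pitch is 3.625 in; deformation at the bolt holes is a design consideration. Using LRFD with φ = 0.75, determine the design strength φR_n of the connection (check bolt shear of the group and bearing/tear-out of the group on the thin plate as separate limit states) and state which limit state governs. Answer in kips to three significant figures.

125 kips (bolt shear governs)

Bolt shear: A_b = π·1.125²/4 = 0.994 in²; R_n = 84 × 0.994 × 2 × 1 = 167 kips → 0.75 × 167 = 125 kips.
Bearing (1.2 l_c t F_u ≤ 2.4 d t F_u): upper limit = 2.4·1.125·0.75·70 = 141.8 kips.
  Edge l_c = 2.625 − 1.25/2 = 2 → r_n = 126 kips; interior l_c = 3.625 − 1.25 = 2.375 → r_n = 141.8 kips.
  R_n,bearing = 1·126 + 1·141.8 = 267.8 kips → 0.75 × 267.8 = 201 kips.
Bolt shear governs: 125 kips.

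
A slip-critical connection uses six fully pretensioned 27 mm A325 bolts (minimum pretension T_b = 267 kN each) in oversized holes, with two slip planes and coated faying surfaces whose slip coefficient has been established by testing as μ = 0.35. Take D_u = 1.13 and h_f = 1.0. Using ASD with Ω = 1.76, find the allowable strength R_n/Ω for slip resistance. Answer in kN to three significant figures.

720 kN

R_n = μ · D_u · h_f · T_b · n_s · n_b = 0.35 × 1.13 × 1.0 × 267 × 2 × 6 = 1267 kN.
Allowable strength R_n/Ω = 1267 / 1.76 = 720 kN.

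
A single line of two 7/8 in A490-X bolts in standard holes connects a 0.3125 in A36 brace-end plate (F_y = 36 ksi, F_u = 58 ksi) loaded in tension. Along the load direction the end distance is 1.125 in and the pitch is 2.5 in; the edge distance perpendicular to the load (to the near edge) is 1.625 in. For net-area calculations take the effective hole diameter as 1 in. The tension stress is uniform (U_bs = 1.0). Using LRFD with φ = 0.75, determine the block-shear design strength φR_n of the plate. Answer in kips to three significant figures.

32.6 kips

Shear plane L_v = 1.125 + 1·2.5 = 3.625 in; A_gv = 3.625 × 0.3125 = 1.133 in².
A_nv = (3.625 − 1.5·1) × 0.3125 = 0.6641 in².
A_nt = (1.625 − 0.5·1) × 0.3125 = 0.3516 in².
0.6 F_u A_nv = 23.11 kips; 0.6 F_y A_gv = 24.47 kips → shear rupture governs the shear term.
R_n = 23.11 + 1.0 × 58 × 0.3516 = 43.5 kips.
Design strength φR_n = 0.75 × 43.5 = 32.6 kips.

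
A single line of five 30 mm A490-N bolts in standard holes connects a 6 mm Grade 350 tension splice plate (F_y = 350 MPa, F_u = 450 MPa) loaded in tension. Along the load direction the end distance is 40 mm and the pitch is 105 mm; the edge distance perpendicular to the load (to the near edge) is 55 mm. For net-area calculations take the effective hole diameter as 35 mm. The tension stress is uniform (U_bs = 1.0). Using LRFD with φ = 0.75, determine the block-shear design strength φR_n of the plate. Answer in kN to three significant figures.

Shear plane L_v = 40 + 4·105 = 460 mm; A_gv = 460 × 6 = 2760 mm².
A_nv = (460 − 4.5·35) × 6 = 1815 mm².
A_nt = (55 − 0.5·35) × 6 = 225 mm².
0.6 F_u A_nv = 490.1 kN; 0.6 F_y A_gv = 579.6 kN → shear rupture governs the shear term.
R_n = 490.1 + 1.0 × 450 × 225 / 1000 = 591.3 kN.
Design strength φR_n = 0.75 × 591.3 = 443 kN.

443 kN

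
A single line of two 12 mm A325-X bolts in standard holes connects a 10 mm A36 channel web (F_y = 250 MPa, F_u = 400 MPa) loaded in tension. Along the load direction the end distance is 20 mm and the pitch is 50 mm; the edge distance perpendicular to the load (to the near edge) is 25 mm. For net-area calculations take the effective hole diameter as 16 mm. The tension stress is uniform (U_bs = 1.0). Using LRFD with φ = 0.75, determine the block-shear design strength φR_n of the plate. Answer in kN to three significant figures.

130 kN

Shear plane L_v = 20 + 1·50 = 70 mm; A_gv = 70 × 10 = 700 mm².
A_nv = (70 − 1.5·16) × 10 = 460 mm².
A_nt = (25 − 0.5·16) × 10 = 170 mm².
0.6 F_u A_nv = 110.4 kN; 0.6 F_y A_gv = 105 kN → shear yielding governs the shear term.
R_n = 105 + 1.0 × 400 × 170 / 1000 = 173 kN.
Design strength φR_n = 0.75 × 173 = 130 kN.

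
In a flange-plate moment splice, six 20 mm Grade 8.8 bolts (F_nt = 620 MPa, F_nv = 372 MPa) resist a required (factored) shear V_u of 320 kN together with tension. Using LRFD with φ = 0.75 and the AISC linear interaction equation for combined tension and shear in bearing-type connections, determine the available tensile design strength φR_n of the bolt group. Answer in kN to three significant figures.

A_b = π·20²/4 = 314.2 mm²; f_rv = 320 × 1000 / (6 × 314.2) = 169.8 MPa.
F'_nt = 1.3 F_nt − (F_nt / φF_nv) f_rv = 1.3·620 − (620/(0.75·372))·169.8 = 428.7 MPa, capped at F_nt → F'_nt = 428.7 MPa.
R_n = F'_nt · A_b · n = 428.7 × 314.2 × 6 / 1000 = 808.2 kN.
Design strength φR_n = 0.75 × 808.2 = 606 kN.

606 kN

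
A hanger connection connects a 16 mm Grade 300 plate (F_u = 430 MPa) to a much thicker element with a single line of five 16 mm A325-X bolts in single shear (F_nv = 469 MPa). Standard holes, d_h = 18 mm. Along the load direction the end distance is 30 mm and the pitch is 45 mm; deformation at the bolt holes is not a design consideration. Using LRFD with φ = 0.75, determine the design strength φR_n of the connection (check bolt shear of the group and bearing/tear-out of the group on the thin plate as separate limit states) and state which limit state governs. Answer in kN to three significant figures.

354 kN (bolt shear governs)

Bolt shear: A_b = π·16²/4 = 201.1 mm²; R_n = 469 × 201.1 × 5 × 1 / 1000 = 471.5 kN → 0.75 × 471.5 = 354 kN.
Bearing (1.5 l_c t F_u ≤ 3.0 d t F_u): upper limit = 3.0·16·16·430 / 1000 = 330.2 kN.
  Edge l_c = 30 − 18/2 = 21 → r_n = 216.7 kN; interior l_c = 45 − 18 = 27 → r_n = 278.6 kN.
  R_n,bearing = 1·216.7 + 4·278.6 = 1331 kN → 0.75 × 1331 = 998 kN.
Bolt shear governs: 354 kN.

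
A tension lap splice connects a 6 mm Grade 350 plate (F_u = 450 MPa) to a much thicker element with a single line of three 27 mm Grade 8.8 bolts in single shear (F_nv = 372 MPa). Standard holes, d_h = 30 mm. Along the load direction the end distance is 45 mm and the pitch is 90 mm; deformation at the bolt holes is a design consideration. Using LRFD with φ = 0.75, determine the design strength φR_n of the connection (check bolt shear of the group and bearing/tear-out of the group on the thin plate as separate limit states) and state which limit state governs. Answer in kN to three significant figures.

335 kN (bearing governs)

Bolt shear: A_b = π·27²/4 = 572.6 mm²; R_n = 372 × 572.6 × 3 × 1 / 1000 = 639 kN → 0.75 × 639 = 479 kN.
Bearing (1.2 l_c t F_u ≤ 2.4 d t F_u): upper limit = 2.4·27·6·450 / 1000 = 175 kN.
  Edge l_c = 45 − 30/2 = 30 → r_n = 97.2 kN; interior l_c = 90 − 30 = 60 → r_n = 175 kN.
  R_n,bearing = 1·97.2 + 2·175 = 447.1 kN → 0.75 × 447.1 = 335 kN.
Bearing governs: 335 kN.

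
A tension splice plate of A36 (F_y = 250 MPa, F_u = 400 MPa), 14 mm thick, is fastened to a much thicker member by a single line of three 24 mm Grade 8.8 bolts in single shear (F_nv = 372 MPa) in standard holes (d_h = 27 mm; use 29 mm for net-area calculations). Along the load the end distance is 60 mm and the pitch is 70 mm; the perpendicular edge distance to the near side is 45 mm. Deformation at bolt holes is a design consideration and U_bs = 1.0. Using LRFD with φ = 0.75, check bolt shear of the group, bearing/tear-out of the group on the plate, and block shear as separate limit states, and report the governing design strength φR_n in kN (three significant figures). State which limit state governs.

Bolt shear: A_b = π·24²/4 = 452.4 mm²; R_n = 372 × 452.4 × 3 × 1 / 1000 = 504.9 kN → 0.75 × 504.9 = 379 kN.
Bearing: edge l_c = 46.5, r_n = 312.5 kN; interior l_c = 43, r_n = 289 kN; R_n = 312.5 + 2·289 = 890.4 kN → 668 kN.
Block shear: A_gv = 2800, A_nv = 1785, A_nt = 427 mm²; R_n = min(0.6F_uA_nv, 0.6F_yA_gv) + U_bs·F_u·A_nt = 590.8 kN → 443 kN.
Bolt shear governs: 379 kN.

379 kN (bolt shear governs)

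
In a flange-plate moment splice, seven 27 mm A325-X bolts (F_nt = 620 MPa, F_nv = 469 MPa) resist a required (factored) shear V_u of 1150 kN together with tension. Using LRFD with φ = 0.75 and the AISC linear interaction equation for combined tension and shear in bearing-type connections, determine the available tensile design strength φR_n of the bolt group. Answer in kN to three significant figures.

A_b = π·27²/4 = 572.6 mm²; f_rv = 1150 × 1000 / (7 × 572.6) = 286.9 MPa.
F'_nt = 1.3 F_nt − (F_nt / φF_nv) f_rv = 1.3·620 − (620/(0.75·469))·286.9 = 300.2 MPa, capped at F_nt → F'_nt = 300.2 MPa.
R_n = F'_nt · A_b · n = 300.2 × 572.6 × 7 / 1000 = 1203 kN.
Design strength φR_n = 0.75 × 1203 = 903 kN.

903 kN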